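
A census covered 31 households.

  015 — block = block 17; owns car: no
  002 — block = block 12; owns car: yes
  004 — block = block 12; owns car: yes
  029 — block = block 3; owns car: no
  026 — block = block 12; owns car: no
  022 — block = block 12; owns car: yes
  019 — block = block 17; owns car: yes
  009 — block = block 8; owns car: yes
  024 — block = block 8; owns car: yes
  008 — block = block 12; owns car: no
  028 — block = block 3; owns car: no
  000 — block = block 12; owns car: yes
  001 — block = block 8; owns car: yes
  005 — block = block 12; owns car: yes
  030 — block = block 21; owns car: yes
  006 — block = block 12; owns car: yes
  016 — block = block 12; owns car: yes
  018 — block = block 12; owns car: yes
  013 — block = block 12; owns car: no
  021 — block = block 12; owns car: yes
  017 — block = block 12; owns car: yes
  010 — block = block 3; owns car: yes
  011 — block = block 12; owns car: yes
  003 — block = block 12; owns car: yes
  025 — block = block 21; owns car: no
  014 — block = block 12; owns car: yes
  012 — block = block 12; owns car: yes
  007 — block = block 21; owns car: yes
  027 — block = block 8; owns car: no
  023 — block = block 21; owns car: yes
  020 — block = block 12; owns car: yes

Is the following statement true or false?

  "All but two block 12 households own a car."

False

The determiner here denotes the relation: |A ∖ B| = 2.
|A| = 18, |A ∩ B| = 15, |A ∖ B| = 3.
|A ∖ B| = 3, so the statement is false.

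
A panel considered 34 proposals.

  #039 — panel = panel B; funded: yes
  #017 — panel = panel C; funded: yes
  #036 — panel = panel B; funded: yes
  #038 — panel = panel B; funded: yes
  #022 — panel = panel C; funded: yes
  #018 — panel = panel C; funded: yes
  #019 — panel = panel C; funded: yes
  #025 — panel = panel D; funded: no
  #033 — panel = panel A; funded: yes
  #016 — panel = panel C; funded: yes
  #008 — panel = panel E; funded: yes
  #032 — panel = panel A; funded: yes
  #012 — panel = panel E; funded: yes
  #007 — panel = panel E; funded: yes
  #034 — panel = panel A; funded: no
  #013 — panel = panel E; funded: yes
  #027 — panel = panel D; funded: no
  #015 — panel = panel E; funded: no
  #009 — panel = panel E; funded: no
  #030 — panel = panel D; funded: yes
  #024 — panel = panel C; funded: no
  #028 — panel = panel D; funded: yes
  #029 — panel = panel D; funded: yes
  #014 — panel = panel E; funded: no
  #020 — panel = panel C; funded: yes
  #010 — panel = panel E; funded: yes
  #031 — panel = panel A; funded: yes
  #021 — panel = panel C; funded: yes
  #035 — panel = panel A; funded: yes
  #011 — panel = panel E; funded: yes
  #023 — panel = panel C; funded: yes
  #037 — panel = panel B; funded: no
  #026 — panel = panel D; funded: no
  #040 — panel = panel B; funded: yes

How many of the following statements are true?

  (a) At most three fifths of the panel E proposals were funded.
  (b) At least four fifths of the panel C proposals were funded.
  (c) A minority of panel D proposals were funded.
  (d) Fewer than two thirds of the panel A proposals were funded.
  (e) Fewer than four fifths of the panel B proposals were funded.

(a) panel E: |A| = 9, |A ∩ B| = 6; needs |A ∩ B| / |A| ≤ 3/5 — false.
(b) panel C: |A| = 9, |A ∩ B| = 8; needs |A ∩ B| / |A| ≥ 4/5 — true.
(c) panel D: |A| = 6, |A ∩ B| = 3; needs |A ∩ B| < |A ∖ B| — false.
(d) panel A: |A| = 5, |A ∩ B| = 4; needs |A ∩ B| / |A| < 2/3 — false.
(e) panel B: |A| = 5, |A ∩ B| = 4; needs |A ∩ B| / |A| < 4/5 — false.

1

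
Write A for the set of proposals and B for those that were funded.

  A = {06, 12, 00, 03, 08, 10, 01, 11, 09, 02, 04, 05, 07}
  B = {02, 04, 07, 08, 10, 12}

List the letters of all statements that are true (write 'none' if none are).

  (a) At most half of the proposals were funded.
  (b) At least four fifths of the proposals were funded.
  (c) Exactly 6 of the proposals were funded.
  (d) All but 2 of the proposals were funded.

|A| = 13, |A ∩ B| = 6, |A ∖ B| = 7.
(a) |A ∩ B| ≤ |A ∖ B|: holds.
(b) |A ∩ B| / |A| ≥ 4/5: fails.
(c) |A ∩ B| = 6: holds.
(d) |A ∖ B| = 2: fails.

(a), (c)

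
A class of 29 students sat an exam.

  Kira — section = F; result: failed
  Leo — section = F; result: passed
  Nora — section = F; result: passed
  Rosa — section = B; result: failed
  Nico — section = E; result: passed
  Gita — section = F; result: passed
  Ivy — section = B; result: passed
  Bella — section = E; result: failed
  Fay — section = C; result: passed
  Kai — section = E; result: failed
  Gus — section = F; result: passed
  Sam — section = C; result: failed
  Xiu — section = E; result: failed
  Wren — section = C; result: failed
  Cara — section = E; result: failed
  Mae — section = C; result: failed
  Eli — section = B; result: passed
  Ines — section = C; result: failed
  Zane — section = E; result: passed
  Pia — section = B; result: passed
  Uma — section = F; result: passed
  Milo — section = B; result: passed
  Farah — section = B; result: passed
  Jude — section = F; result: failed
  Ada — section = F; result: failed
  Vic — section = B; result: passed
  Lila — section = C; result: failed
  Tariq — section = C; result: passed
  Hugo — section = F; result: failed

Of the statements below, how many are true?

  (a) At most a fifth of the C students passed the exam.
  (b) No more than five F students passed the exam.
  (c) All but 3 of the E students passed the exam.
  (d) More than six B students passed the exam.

(a) C: |A| = 7, |A ∩ B| = 2; needs |A ∩ B| / |A| ≤ 1/5 — false.
(b) F: |A| = 9, |A ∩ B| = 5; needs |A ∩ B| ≤ 5 — true.
(c) E: |A| = 6, |A ∩ B| = 2; needs |A ∖ B| = 3 — false.
(d) B: |A| = 7, |A ∩ B| = 6; needs |A ∩ B| > 6 — false.

1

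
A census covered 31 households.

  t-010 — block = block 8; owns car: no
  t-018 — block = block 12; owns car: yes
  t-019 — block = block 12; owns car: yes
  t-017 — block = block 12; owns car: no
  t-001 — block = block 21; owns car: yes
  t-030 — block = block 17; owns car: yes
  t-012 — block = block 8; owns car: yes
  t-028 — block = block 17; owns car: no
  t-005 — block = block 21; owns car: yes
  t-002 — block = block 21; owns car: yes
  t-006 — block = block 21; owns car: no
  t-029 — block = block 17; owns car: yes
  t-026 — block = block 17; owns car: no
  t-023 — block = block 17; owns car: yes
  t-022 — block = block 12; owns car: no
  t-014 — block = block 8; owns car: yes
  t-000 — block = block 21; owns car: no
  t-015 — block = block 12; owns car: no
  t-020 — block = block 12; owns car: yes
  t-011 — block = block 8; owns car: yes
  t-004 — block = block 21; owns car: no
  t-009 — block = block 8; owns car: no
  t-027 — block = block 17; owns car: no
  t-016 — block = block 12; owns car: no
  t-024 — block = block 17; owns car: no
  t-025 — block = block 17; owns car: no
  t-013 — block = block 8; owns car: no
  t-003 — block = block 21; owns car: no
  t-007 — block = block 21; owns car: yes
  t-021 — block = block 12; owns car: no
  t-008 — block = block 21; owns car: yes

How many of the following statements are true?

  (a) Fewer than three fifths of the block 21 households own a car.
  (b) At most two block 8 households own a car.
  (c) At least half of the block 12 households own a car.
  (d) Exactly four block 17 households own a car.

1

(a) block 21: |A| = 9, |A ∩ B| = 5; needs |A ∩ B| / |A| < 3/5 — true.
(b) block 8: |A| = 6, |A ∩ B| = 3; needs |A ∩ B| ≤ 2 — false.
(c) block 12: |A| = 8, |A ∩ B| = 3; needs |A ∩ B| ≥ |A ∖ B| — false.
(d) block 17: |A| = 8, |A ∩ B| = 3; needs |A ∩ B| = 4 — false.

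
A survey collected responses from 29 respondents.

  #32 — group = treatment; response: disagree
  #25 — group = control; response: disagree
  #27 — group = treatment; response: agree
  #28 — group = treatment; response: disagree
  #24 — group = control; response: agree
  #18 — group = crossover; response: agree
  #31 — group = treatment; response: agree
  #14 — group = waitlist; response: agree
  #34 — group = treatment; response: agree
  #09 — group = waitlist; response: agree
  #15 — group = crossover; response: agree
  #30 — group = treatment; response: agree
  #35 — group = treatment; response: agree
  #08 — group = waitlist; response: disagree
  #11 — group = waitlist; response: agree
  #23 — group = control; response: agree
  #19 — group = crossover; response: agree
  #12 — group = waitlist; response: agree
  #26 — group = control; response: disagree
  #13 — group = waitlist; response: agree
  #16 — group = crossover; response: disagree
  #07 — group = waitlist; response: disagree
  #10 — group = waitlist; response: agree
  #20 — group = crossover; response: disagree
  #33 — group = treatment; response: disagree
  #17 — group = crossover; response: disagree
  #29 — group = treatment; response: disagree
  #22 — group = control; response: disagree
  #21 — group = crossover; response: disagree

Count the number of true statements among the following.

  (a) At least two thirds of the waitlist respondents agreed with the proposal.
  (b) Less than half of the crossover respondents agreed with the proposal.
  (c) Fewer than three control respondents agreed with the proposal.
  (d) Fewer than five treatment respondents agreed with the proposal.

3

(a) waitlist: |A| = 8, |A ∩ B| = 6; needs |A ∩ B| / |A| ≥ 2/3 — true.
(b) crossover: |A| = 7, |A ∩ B| = 3; needs |A ∩ B| < |A ∖ B| — true.
(c) control: |A| = 5, |A ∩ B| = 2; needs |A ∩ B| < 3 — true.
(d) treatment: |A| = 9, |A ∩ B| = 5; needs |A ∩ B| < 5 — false.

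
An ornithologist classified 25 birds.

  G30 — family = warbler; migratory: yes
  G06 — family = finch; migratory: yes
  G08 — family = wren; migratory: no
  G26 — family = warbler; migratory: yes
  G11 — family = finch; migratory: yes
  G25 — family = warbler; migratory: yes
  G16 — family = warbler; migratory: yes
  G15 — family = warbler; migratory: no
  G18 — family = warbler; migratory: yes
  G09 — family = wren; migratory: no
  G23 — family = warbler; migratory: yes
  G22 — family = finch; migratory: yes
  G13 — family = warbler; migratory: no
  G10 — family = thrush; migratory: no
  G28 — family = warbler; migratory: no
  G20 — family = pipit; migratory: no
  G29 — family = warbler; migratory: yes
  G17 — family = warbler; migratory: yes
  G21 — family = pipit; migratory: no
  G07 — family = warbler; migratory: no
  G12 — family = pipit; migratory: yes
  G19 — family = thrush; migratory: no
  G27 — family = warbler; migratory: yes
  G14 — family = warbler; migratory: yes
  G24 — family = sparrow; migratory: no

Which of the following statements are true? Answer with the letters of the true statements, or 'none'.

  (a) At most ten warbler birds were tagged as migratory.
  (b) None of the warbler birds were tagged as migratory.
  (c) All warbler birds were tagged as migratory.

(a)

|A| = 14, |A ∩ B| = 10, |A ∖ B| = 4.
(a) |A ∩ B| ≤ 10: holds.
(b) A ∩ B = ∅ (|A ∩ B| = 0): fails.
(c) A ⊆ B, i.e. every element of A is in B (|A ∖ B| = 0): fails.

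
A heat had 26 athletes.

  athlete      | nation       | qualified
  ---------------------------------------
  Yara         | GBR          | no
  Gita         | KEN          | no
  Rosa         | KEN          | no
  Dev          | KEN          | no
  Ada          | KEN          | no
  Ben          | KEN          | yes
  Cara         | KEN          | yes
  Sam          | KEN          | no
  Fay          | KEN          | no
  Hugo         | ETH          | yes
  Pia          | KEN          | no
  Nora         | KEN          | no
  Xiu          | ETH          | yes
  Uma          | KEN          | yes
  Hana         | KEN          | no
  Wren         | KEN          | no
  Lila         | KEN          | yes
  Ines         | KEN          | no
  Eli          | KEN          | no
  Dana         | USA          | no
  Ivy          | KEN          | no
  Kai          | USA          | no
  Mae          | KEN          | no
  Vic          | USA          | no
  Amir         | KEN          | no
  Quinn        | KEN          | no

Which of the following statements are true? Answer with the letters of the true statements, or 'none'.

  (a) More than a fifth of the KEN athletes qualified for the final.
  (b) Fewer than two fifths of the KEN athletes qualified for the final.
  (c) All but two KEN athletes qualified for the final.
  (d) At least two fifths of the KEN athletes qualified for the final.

|A| = 20, |A ∩ B| = 4, |A ∖ B| = 16.
(a) |A ∩ B| / |A| > 1/5: fails.
(b) |A ∩ B| / |A| < 2/5: holds.
(c) |A ∖ B| = 2: fails.
(d) |A ∩ B| / |A| ≥ 2/5: fails.

(b)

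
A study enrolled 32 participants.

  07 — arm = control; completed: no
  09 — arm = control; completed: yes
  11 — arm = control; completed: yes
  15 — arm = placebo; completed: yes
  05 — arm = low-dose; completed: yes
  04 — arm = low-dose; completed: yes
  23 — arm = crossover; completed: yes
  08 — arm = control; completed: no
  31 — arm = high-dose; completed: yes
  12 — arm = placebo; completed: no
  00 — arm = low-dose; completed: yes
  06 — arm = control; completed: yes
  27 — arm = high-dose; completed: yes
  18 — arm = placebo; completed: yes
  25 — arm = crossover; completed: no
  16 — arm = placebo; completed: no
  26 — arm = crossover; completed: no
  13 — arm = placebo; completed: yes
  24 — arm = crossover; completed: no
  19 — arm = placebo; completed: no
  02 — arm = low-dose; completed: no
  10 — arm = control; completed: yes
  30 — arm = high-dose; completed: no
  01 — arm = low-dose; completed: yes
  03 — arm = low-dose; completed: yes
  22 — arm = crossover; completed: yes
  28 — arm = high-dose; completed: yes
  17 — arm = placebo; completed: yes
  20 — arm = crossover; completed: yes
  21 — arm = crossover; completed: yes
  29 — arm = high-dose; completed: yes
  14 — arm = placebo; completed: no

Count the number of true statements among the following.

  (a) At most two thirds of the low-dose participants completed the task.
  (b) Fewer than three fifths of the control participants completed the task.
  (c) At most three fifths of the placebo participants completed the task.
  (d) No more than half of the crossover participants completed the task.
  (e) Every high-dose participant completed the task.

(a) low-dose: |A| = 6, |A ∩ B| = 5; needs |A ∩ B| / |A| ≤ 2/3 — false.
(b) control: |A| = 6, |A ∩ B| = 4; needs |A ∩ B| / |A| < 3/5 — false.
(c) placebo: |A| = 8, |A ∩ B| = 4; needs |A ∩ B| / |A| ≤ 3/5 — true.
(d) crossover: |A| = 7, |A ∩ B| = 4; needs |A ∩ B| ≤ |A ∖ B| — false.
(e) high-dose: |A| = 5, |A ∩ B| = 4; needs A ⊆ B, i.e. every element of A is in B (|A ∖ B| = 0) — false.

1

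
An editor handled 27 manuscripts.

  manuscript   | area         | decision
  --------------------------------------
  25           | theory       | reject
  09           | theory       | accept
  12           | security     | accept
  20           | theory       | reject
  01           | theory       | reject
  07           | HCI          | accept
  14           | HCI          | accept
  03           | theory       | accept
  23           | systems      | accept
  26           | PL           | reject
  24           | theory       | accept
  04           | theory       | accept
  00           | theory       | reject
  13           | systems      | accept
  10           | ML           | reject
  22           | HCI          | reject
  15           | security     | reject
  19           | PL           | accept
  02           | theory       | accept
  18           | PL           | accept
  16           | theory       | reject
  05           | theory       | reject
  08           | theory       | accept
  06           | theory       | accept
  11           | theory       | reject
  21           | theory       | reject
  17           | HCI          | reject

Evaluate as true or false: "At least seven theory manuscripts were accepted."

True

The determiner here denotes the relation: |A ∩ B| ≥ 7.
|A| = 15, |A ∩ B| = 7, |A ∖ B| = 8.
|A ∩ B| = 7, so the statement is true.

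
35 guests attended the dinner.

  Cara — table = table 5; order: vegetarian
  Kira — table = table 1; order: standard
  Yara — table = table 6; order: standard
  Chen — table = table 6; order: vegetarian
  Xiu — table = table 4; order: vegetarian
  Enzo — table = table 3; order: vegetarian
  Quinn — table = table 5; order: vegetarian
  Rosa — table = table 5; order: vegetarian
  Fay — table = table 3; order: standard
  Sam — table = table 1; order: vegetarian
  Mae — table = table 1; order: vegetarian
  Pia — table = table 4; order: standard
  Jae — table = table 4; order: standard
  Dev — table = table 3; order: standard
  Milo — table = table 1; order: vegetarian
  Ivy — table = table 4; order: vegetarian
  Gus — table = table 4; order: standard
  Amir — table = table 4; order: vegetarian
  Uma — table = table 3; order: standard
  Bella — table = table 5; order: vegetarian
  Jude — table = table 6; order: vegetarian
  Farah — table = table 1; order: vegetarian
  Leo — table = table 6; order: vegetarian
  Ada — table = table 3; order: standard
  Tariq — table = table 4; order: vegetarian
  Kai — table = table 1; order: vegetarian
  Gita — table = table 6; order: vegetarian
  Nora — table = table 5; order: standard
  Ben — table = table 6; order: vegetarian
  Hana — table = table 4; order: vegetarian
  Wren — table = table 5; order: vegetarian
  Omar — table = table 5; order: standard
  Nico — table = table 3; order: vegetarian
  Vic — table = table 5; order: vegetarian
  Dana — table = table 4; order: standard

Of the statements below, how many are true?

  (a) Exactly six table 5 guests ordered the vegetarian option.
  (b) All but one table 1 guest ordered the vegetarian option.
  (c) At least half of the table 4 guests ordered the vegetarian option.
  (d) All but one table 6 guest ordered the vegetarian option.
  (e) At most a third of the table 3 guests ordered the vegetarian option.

(a) table 5: |A| = 8, |A ∩ B| = 6; needs |A ∩ B| = 6 — true.
(b) table 1: |A| = 6, |A ∩ B| = 5; needs |A ∖ B| = 1 — true.
(c) table 4: |A| = 9, |A ∩ B| = 5; needs |A ∩ B| ≥ |A ∖ B| — true.
(d) table 6: |A| = 6, |A ∩ B| = 5; needs |A ∖ B| = 1 — true.
(e) table 3: |A| = 6, |A ∩ B| = 2; needs |A ∩ B| / |A| ≤ 1/3 — true.

5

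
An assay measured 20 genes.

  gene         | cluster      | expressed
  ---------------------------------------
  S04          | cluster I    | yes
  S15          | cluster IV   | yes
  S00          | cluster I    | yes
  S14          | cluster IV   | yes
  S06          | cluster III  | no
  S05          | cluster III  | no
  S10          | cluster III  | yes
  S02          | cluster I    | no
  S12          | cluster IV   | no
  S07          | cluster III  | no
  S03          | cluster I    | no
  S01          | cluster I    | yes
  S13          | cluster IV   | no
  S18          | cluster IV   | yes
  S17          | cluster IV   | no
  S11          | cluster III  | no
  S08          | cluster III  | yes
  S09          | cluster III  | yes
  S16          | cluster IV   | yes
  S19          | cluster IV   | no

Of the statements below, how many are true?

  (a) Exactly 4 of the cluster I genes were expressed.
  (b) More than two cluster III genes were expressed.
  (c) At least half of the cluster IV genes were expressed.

(a) cluster I: |A| = 5, |A ∩ B| = 3; needs |A ∩ B| = 4 — false.
(b) cluster III: |A| = 7, |A ∩ B| = 3; needs |A ∩ B| > 2 — true.
(c) cluster IV: |A| = 8, |A ∩ B| = 4; needs |A ∩ B| ≥ |A ∖ B| — true.

2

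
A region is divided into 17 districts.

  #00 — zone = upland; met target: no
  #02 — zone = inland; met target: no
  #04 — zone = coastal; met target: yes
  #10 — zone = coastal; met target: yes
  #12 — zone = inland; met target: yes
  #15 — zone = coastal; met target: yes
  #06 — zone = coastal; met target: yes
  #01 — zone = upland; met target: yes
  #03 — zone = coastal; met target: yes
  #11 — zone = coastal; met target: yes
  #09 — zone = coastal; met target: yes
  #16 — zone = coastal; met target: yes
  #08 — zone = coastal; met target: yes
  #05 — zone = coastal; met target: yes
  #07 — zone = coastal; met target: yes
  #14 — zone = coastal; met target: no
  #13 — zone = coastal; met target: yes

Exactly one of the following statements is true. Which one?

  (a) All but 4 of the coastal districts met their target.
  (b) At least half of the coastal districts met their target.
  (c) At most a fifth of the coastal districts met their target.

(b)

|A| = 13, |A ∩ B| = 12, |A ∖ B| = 1.
(a) requires |A ∖ B| = 4: false.
(b) requires |A ∩ B| ≥ |A ∖ B|: true.
(c) requires |A ∩ B| / |A| ≤ 1/5: false.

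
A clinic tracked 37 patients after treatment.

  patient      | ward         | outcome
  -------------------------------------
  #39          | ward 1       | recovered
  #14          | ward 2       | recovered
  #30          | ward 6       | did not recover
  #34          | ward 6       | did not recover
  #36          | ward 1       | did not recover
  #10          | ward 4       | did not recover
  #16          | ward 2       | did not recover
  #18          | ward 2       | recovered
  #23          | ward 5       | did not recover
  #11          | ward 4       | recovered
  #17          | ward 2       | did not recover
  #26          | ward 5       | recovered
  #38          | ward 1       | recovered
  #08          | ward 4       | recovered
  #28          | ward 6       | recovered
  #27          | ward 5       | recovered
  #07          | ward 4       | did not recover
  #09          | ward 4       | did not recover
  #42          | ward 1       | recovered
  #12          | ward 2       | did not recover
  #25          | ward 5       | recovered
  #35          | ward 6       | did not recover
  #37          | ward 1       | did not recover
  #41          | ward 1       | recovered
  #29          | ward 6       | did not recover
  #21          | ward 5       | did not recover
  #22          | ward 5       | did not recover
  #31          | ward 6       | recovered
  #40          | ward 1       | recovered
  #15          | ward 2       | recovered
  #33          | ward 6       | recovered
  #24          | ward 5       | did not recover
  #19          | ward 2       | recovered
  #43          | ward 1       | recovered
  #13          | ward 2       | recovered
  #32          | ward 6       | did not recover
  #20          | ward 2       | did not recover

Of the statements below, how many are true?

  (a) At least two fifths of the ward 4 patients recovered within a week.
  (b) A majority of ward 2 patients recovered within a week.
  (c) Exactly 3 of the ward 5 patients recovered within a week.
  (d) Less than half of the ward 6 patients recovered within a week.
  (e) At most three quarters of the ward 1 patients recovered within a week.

(a) ward 4: |A| = 5, |A ∩ B| = 2; needs |A ∩ B| / |A| ≥ 2/5 — true.
(b) ward 2: |A| = 9, |A ∩ B| = 5; needs |A ∩ B| > |A ∖ B| — true.
(c) ward 5: |A| = 7, |A ∩ B| = 3; needs |A ∩ B| = 3 — true.
(d) ward 6: |A| = 8, |A ∩ B| = 3; needs |A ∩ B| < |A ∖ B| — true.
(e) ward 1: |A| = 8, |A ∩ B| = 6; needs |A ∩ B| / |A| ≤ 3/4 — true.

5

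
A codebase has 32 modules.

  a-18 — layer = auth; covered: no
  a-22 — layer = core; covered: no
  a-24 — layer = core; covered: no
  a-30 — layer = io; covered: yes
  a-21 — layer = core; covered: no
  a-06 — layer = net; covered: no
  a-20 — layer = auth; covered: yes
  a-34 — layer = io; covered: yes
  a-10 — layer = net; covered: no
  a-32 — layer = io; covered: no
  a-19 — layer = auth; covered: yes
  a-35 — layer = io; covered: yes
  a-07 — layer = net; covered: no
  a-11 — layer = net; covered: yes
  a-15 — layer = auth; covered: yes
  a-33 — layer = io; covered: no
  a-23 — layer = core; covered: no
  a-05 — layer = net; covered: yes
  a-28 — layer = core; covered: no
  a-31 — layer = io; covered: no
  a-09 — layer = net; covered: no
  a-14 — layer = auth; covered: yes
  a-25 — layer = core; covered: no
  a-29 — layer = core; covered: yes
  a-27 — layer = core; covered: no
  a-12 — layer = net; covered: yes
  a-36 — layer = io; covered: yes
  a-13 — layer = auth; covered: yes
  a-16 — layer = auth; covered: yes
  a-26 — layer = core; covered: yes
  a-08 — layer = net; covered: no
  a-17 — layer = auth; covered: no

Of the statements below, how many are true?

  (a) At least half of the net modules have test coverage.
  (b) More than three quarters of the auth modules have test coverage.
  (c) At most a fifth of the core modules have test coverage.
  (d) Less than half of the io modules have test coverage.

(a) net: |A| = 8, |A ∩ B| = 3; needs |A ∩ B| ≥ |A ∖ B| — false.
(b) auth: |A| = 8, |A ∩ B| = 6; needs |A ∩ B| / |A| > 3/4 — false.
(c) core: |A| = 9, |A ∩ B| = 2; needs |A ∩ B| / |A| ≤ 1/5 — false.
(d) io: |A| = 7, |A ∩ B| = 4; needs |A ∩ B| < |A ∖ B| — false.

0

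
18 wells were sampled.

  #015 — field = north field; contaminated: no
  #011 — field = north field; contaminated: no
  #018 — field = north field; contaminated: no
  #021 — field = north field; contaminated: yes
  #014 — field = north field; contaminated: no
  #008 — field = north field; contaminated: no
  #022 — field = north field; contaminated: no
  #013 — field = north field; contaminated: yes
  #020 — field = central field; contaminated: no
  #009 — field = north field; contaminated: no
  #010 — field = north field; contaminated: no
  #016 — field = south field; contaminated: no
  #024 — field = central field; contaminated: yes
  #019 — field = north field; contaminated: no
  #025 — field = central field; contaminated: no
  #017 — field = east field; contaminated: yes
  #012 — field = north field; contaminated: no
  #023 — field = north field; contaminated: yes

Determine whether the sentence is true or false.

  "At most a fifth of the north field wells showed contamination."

The determiner here denotes the relation: |A ∩ B| / |A| ≤ 1/5.
A (the restrictor) = {#015, #011, #018, #021, #014, #008, #022, #013, #009, #010, #019, #012, #023}, |A| = 13.
A ∩ B = {#021, #013, #023}, so |A ∩ B| = 3.
A ∖ B = {#015, #011, #018, #014, #008, #022, #009, #010, #019, #012}, so |A ∖ B| = 10.
|A ∩ B|/|A| = 3/13, so the statement is false.

False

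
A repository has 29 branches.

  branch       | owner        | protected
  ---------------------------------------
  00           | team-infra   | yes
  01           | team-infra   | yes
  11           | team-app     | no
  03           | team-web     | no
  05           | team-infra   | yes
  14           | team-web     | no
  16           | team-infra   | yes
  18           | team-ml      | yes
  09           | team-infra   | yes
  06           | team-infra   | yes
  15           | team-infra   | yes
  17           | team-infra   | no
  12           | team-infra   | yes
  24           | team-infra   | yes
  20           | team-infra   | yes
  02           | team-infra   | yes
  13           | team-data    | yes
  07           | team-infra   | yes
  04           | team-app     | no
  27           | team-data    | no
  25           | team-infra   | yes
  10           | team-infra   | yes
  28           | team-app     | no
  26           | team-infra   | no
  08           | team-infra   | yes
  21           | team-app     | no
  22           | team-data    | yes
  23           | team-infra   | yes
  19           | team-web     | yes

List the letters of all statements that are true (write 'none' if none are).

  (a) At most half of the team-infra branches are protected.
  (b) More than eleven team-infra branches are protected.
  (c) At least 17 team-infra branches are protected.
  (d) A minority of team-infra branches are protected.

|A| = 18, |A ∩ B| = 16, |A ∖ B| = 2.
(a) |A ∩ B| ≤ |A ∖ B|: fails.
(b) |A ∩ B| > 11: holds.
(c) |A ∩ B| ≥ 17: fails.
(d) |A ∩ B| < |A ∖ B|: fails.

(b)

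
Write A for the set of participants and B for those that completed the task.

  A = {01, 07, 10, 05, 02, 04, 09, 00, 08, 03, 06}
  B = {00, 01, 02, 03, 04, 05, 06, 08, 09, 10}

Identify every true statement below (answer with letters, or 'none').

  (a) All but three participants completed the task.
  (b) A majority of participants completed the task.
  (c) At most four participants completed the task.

(b)

|A| = 11, |A ∩ B| = 10, |A ∖ B| = 1.
(a) |A ∖ B| = 3: fails.
(b) |A ∩ B| > |A ∖ B|: holds.
(c) |A ∩ B| ≤ 4: fails.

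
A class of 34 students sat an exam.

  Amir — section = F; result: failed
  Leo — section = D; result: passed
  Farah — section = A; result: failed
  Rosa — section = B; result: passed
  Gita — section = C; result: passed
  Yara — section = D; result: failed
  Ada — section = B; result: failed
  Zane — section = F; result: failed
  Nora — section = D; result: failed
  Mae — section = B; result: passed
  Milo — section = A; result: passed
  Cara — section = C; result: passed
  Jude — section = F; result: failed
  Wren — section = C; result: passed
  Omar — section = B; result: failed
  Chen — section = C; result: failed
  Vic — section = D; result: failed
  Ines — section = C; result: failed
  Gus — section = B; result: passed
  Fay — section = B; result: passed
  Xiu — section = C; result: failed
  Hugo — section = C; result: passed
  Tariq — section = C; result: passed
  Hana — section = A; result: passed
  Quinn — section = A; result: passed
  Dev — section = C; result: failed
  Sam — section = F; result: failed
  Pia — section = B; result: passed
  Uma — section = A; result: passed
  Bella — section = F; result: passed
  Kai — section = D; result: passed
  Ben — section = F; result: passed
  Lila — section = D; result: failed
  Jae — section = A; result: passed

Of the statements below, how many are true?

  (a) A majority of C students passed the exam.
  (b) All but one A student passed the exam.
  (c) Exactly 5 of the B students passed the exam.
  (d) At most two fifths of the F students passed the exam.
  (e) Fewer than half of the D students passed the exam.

5

(a) C: |A| = 9, |A ∩ B| = 5; needs |A ∩ B| > |A ∖ B| — true.
(b) A: |A| = 6, |A ∩ B| = 5; needs |A ∖ B| = 1 — true.
(c) B: |A| = 7, |A ∩ B| = 5; needs |A ∩ B| = 5 — true.
(d) F: |A| = 6, |A ∩ B| = 2; needs |A ∩ B| / |A| ≤ 2/5 — true.
(e) D: |A| = 6, |A ∩ B| = 2; needs |A ∩ B| < |A ∖ B| — true.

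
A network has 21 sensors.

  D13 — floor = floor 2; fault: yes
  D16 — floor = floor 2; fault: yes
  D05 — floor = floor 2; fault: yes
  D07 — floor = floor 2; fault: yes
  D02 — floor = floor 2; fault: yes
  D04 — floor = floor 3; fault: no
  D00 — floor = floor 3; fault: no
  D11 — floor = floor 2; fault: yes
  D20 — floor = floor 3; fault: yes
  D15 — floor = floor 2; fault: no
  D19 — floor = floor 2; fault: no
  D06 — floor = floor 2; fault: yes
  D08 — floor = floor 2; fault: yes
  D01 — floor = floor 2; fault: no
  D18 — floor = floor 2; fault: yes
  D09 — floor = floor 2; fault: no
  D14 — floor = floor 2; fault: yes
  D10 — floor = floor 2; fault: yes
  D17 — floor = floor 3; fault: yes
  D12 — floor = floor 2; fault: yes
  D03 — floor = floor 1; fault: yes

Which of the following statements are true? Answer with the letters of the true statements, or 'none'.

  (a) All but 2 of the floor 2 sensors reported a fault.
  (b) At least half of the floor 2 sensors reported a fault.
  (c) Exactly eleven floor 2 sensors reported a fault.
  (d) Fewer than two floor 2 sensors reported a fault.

|A| = 16, |A ∩ B| = 12, |A ∖ B| = 4.
(a) |A ∖ B| = 2: fails.
(b) |A ∩ B| ≥ |A ∖ B|: holds.
(c) |A ∩ B| = 11: fails.
(d) |A ∩ B| < 2: fails.

(b)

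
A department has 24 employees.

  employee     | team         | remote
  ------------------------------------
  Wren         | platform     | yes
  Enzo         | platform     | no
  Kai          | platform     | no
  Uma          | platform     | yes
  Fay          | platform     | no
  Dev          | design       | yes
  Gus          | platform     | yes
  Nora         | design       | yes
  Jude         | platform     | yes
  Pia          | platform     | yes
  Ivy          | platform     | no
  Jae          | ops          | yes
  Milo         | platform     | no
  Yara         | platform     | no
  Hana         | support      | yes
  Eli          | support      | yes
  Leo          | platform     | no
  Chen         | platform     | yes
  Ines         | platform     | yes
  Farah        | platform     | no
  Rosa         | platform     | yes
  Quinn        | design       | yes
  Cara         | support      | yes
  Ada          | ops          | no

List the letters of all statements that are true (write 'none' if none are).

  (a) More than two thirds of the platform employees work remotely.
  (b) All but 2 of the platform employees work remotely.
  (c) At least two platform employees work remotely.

(c)

|A| = 16, |A ∩ B| = 8, |A ∖ B| = 8.
(a) |A ∩ B| / |A| > 2/3: fails.
(b) |A ∖ B| = 2: fails.
(c) |A ∩ B| ≥ 2: holds.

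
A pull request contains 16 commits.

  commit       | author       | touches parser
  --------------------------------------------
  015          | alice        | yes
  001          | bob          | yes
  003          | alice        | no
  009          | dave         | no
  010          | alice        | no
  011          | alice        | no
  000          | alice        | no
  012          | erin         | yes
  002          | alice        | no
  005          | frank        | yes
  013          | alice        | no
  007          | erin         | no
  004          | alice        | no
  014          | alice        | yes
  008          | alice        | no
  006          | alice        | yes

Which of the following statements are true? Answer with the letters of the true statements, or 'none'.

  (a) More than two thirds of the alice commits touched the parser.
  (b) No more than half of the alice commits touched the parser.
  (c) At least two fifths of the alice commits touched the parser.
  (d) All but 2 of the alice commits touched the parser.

|A| = 11, |A ∩ B| = 3, |A ∖ B| = 8.
(a) |A ∩ B| / |A| > 2/3: fails.
(b) |A ∩ B| ≤ |A ∖ B|: holds.
(c) |A ∩ B| / |A| ≥ 2/5: fails.
(d) |A ∖ B| = 2: fails.

(b)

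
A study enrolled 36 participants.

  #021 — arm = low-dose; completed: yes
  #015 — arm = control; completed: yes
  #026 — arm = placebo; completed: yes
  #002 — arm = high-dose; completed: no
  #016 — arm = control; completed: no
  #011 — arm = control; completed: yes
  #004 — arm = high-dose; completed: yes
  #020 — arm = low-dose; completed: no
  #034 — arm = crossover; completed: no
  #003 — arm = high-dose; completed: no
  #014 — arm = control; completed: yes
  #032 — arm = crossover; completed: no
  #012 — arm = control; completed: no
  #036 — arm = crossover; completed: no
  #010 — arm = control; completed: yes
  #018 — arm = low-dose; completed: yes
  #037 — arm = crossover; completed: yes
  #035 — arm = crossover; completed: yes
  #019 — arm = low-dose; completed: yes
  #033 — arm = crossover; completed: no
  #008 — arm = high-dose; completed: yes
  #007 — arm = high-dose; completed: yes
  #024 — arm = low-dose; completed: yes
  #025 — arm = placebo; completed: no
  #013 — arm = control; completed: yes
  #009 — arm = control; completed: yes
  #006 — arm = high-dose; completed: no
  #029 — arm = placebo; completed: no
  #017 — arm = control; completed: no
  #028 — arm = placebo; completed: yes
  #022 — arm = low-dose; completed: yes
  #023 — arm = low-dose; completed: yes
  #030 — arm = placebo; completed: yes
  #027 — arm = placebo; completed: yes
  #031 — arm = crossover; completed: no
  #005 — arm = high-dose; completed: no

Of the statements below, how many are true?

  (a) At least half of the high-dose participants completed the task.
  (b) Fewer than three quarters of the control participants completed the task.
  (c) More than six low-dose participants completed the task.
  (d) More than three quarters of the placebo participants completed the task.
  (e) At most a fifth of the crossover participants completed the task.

(a) high-dose: |A| = 7, |A ∩ B| = 3; needs |A ∩ B| ≥ |A ∖ B| — false.
(b) control: |A| = 9, |A ∩ B| = 6; needs |A ∩ B| / |A| < 3/4 — true.
(c) low-dose: |A| = 7, |A ∩ B| = 6; needs |A ∩ B| > 6 — false.
(d) placebo: |A| = 6, |A ∩ B| = 4; needs |A ∩ B| / |A| > 3/4 — false.
(e) crossover: |A| = 7, |A ∩ B| = 2; needs |A ∩ B| / |A| ≤ 1/5 — false.

1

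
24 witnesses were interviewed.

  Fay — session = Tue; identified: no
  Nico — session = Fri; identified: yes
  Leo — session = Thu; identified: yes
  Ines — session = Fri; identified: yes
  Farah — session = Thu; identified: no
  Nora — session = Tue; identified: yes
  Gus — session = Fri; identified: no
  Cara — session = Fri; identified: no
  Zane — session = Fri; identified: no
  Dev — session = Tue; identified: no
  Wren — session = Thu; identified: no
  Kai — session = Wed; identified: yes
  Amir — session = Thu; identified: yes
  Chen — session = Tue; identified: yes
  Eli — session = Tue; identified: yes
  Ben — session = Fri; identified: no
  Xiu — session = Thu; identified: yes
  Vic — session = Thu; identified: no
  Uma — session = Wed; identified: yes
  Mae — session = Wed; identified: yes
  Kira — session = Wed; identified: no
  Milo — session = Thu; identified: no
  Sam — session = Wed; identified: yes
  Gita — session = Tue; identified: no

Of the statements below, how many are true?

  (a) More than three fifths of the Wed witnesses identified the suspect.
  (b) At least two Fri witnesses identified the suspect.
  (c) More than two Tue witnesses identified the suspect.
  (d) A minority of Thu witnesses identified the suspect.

(a) Wed: |A| = 5, |A ∩ B| = 4; needs |A ∩ B| / |A| > 3/5 — true.
(b) Fri: |A| = 6, |A ∩ B| = 2; needs |A ∩ B| ≥ 2 — true.
(c) Tue: |A| = 6, |A ∩ B| = 3; needs |A ∩ B| > 2 — true.
(d) Thu: |A| = 7, |A ∩ B| = 3; needs |A ∩ B| < |A ∖ B| — true.

4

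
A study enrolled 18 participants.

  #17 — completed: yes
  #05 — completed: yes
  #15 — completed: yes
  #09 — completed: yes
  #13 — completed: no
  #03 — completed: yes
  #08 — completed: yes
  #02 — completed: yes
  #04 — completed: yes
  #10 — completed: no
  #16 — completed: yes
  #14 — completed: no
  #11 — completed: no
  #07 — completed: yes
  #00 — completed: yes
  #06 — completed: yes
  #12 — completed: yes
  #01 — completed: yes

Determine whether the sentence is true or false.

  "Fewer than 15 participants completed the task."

True

'Fewer than 15 participants completed the task' holds iff |A ∩ B| < 15.
|A| = 18, |A ∩ B| = 14, |A ∖ B| = 4.
|A ∩ B| = 14, so the statement is true.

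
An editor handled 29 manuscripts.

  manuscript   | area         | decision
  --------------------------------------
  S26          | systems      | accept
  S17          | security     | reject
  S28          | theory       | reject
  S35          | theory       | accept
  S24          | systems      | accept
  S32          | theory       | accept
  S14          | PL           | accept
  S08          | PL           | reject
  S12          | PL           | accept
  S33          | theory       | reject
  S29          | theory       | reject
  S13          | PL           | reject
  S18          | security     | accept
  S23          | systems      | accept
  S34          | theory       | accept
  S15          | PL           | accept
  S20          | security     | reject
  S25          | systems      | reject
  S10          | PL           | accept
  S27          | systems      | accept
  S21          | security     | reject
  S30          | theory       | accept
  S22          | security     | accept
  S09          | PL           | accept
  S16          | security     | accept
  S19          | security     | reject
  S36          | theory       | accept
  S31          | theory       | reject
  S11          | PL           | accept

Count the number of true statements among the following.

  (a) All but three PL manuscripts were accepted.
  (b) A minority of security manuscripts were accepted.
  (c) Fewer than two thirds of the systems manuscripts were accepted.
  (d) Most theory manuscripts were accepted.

2

(a) PL: |A| = 8, |A ∩ B| = 6; needs |A ∖ B| = 3 — false.
(b) security: |A| = 7, |A ∩ B| = 3; needs |A ∩ B| < |A ∖ B| — true.
(c) systems: |A| = 5, |A ∩ B| = 4; needs |A ∩ B| / |A| < 2/3 — false.
(d) theory: |A| = 9, |A ∩ B| = 5; needs |A ∩ B| > |A ∖ B| — true.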